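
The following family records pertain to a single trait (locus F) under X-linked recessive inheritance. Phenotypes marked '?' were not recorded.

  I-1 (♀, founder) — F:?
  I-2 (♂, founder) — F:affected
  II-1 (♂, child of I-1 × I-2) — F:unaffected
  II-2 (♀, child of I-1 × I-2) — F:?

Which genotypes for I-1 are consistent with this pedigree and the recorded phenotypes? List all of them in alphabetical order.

F/I-1 ? ·: X^FX^F|X^FX^f
F/I-2 aff ·: X^fY
F/II-1 un I-1×I-2: X^FY
F/II-2 ? I-1×I-2: X^FX^f|X^fX^f
⇒ F over [I-1,I-2,II-1,II-2]: 3 consistent

I-1 ∈ {X^FX^F, X^FX^f}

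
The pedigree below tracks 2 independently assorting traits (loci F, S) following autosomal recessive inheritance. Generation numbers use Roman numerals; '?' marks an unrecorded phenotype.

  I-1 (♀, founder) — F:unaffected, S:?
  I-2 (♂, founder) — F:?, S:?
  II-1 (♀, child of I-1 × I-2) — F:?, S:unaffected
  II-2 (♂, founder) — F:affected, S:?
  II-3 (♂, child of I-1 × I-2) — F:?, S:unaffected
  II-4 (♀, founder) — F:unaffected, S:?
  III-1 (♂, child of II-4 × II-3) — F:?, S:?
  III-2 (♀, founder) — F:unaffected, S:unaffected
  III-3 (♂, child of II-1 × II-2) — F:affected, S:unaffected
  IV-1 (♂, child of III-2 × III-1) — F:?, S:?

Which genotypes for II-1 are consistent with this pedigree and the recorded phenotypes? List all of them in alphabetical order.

F/I-1 un ·: FF|Ff
F/I-2 ? ·: FF|Ff|ff
F/II-1 ? I-1×I-2: Ff|ff
F/II-2 aff ·: ff
F/II-3 ? I-1×I-2: FF|Ff|ff
F/II-4 un ·: FF|Ff
F/III-1 ? II-4×II-3: FF|Ff|ff
F/III-2 un ·: FF|Ff
F/III-3 aff II-1×II-2: ff
F/IV-1 ? III-2×III-1: FF|Ff|ff
⇒ F over [I-1,I-2,II-1,II-2,II-3,II-4,III-1,III-2,III-3,IV-1]: 229 consistent
S/I-1 ? ·: SS|Ss|ss
S/I-2 ? ·: SS|Ss|ss
S/II-1 un I-1×I-2: SS|Ss
S/II-2 ? ·: SS|Ss|ss
S/II-3 un I-1×I-2: SS|Ss
S/II-4 ? ·: SS|Ss|ss
S/III-1 ? II-4×II-3: SS|Ss|ss
S/III-2 un ·: SS|Ss
S/III-3 un II-1×II-2: SS|Ss
S/IV-1 ? III-2×III-1: SS|Ss|ss
⇒ S over [I-1,I-2,II-1,II-2,II-3,II-4,III-1,III-2,III-3,IV-1]: 1765 consistent

II-1 ∈ {Ff SS, Ff Ss, ff SS, ff Ss}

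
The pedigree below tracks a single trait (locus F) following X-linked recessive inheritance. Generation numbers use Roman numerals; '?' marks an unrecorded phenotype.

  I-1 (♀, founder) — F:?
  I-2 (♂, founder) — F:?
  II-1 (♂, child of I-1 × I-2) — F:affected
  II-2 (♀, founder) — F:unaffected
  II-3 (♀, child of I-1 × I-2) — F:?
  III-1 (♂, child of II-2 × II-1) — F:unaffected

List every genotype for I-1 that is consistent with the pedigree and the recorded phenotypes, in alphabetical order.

F/I-1 ? ·: X^FX^f|X^fX^f
F/I-2 ? ·: X^FY|X^fY
F/II-1 aff I-1×I-2: X^fY
F/II-2 un ·: X^FX^F|X^FX^f
F/II-3 ? I-1×I-2: X^FX^F|X^FX^f|X^fX^f
F/III-1 un II-2×II-1: X^FY
⇒ F over [I-1,I-2,II-1,II-2,II-3,III-1]: 12 consistent

I-1 ∈ {X^FX^f, X^fX^f}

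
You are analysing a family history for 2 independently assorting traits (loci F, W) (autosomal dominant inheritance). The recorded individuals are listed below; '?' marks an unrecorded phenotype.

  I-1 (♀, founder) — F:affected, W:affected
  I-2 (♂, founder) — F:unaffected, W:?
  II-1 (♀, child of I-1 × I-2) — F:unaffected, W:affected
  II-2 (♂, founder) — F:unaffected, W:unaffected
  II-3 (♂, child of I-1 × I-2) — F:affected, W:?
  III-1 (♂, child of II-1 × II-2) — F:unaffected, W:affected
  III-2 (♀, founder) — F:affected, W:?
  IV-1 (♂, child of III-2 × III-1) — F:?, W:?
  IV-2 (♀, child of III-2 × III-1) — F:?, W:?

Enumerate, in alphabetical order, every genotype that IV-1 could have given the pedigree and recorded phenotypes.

F/I-1 aff ·: Ff
F/I-2 un ·: ff
F/II-1 un I-1×I-2: ff
F/II-2 un ·: ff
F/II-3 aff I-1×I-2: Ff
F/III-1 un II-1×II-2: ff
F/III-2 aff ·: Ff|FF
F/IV-1 ? III-2×III-1: ff|Ff
F/IV-2 ? III-2×III-1: ff|Ff
⇒ F over [I-1,I-2,II-1,II-2,II-3,III-1,III-2,IV-1,IV-2]: 5 consistent
W/I-1 aff ·: Ww|WW
W/I-2 ? ·: ww|Ww|WW
W/II-1 aff I-1×I-2: Ww|WW
W/II-2 un ·: ww
W/II-3 ? I-1×I-2: ww|Ww|WW
W/III-1 aff II-1×II-2: Ww
W/III-2 ? ·: ww|Ww|WW
W/IV-1 ? III-2×III-1: ww|Ww|WW
W/IV-2 ? III-2×III-1: ww|Ww|WW
⇒ W over [I-1,I-2,II-1,II-2,II-3,III-1,III-2,IV-1,IV-2]: 306 consistent

IV-1 ∈ {Ff WW, Ff Ww, Ff ww, ff WW, ff Ww, ff ww}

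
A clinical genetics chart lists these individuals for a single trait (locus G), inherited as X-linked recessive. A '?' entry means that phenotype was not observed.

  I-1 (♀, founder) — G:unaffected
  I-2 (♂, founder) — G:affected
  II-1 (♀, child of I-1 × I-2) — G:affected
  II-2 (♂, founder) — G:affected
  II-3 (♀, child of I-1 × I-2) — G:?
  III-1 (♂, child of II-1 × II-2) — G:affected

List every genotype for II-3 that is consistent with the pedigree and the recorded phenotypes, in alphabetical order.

G/I-1 un ·: X^GX^g
G/I-2 aff ·: X^gY
G/II-1 aff I-1×I-2: X^gX^g
G/II-2 aff ·: X^gY
G/II-3 ? I-1×I-2: X^GX^g|X^gX^g
G/III-1 aff II-1×II-2: X^gY
⇒ G over [I-1,I-2,II-1,II-2,II-3,III-1]: 2 consistent

II-3 ∈ {X^GX^g, X^gX^g}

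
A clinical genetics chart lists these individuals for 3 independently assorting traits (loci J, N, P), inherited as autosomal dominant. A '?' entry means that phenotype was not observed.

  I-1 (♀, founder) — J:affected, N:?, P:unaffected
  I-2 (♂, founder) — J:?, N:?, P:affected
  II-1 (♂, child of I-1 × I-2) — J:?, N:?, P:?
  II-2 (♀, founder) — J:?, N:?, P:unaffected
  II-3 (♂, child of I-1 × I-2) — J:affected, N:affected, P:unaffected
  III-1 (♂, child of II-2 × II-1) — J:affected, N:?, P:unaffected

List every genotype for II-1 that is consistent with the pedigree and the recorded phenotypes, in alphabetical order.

II-1 ∈ {JJ NN Pp, JJ NN pp, JJ Nn Pp, JJ Nn pp, JJ nn Pp, JJ nn pp, Jj NN Pp, Jj NN pp, Jj Nn Pp, Jj Nn pp, Jj nn Pp, Jj nn pp, jj NN Pp, jj NN pp, jj Nn Pp, jj Nn pp, jj nn Pp, jj nn pp}

J/I-1 aff ·: Jj|JJ
J/I-2 ? ·: jj|Jj|JJ
J/II-1 ? I-1×I-2: jj|Jj|JJ
J/II-2 ? ·: jj|Jj|JJ
J/II-3 aff I-1×I-2: Jj|JJ
J/III-1 aff II-2×II-1: Jj|JJ
⇒ J over [I-1,I-2,II-1,II-2,II-3,III-1]: 74 consistent
N/I-1 ? ·: nn|Nn|NN
N/I-2 ? ·: nn|Nn|NN
N/II-1 ? I-1×I-2: nn|Nn|NN
N/II-2 ? ·: nn|Nn|NN
N/II-3 aff I-1×I-2: Nn|NN
N/III-1 ? II-2×II-1: nn|Nn|NN
⇒ N over [I-1,I-2,II-1,II-2,II-3,III-1]: 114 consistent
P/I-1 un ·: pp
P/I-2 aff ·: Pp
P/II-1 ? I-1×I-2: pp|Pp
P/II-2 un ·: pp
P/II-3 un I-1×I-2: pp
P/III-1 un II-2×II-1: pp
⇒ P over [I-1,I-2,II-1,II-2,II-3,III-1]: 2 consistent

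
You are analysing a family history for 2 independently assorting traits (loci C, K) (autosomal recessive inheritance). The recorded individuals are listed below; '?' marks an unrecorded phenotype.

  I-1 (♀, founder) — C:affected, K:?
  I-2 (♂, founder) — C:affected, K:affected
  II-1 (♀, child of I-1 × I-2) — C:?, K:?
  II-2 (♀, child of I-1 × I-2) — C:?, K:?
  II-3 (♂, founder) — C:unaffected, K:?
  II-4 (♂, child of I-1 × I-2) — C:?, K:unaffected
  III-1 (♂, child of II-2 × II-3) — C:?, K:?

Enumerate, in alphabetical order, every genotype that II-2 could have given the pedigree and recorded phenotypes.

C/I-1 aff ·: cc
C/I-2 aff ·: cc
C/II-1 ? I-1×I-2: cc
C/II-2 ? I-1×I-2: cc
C/II-3 un ·: CC|Cc
C/II-4 ? I-1×I-2: cc
C/III-1 ? II-2×II-3: Cc|cc
⇒ C over [I-1,I-2,II-1,II-2,II-3,II-4,III-1]: 3 consistent
K/I-1 ? ·: KK|Kk
K/I-2 aff ·: kk
K/II-1 ? I-1×I-2: Kk|kk
K/II-2 ? I-1×I-2: Kk|kk
K/II-3 ? ·: KK|Kk|kk
K/II-4 un I-1×I-2: Kk
K/III-1 ? II-2×II-3: KK|Kk|kk
⇒ K over [I-1,I-2,II-1,II-2,II-3,II-4,III-1]: 29 consistent

II-2 ∈ {cc Kk, cc kk}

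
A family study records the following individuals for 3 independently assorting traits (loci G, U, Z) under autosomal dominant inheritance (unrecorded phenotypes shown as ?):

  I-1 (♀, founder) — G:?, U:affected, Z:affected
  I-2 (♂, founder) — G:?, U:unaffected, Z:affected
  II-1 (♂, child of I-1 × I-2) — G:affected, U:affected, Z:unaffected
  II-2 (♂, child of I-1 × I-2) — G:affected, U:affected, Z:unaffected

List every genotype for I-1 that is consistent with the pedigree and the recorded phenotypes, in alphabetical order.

I-1 ∈ {GG UU Zz, GG Uu Zz, Gg UU Zz, Gg Uu Zz, gg UU Zz, gg Uu Zz}

G/I-1 ? ·: gg|Gg|GG
G/I-2 ? ·: gg|Gg|GG
G/II-1 aff I-1×I-2: Gg|GG
G/II-2 aff I-1×I-2: Gg|GG
⇒ G over [I-1,I-2,II-1,II-2]: 17 consistent
U/I-1 aff ·: Uu|UU
U/I-2 un ·: uu
U/II-1 aff I-1×I-2: Uu
U/II-2 aff I-1×I-2: Uu
⇒ U over [I-1,I-2,II-1,II-2]: 2 consistent
Z/I-1 aff ·: Zz
Z/I-2 aff ·: Zz
Z/II-1 un I-1×I-2: zz
Z/II-2 un I-1×I-2: zz
⇒ Z over [I-1,I-2,II-1,II-2]: 1 consistent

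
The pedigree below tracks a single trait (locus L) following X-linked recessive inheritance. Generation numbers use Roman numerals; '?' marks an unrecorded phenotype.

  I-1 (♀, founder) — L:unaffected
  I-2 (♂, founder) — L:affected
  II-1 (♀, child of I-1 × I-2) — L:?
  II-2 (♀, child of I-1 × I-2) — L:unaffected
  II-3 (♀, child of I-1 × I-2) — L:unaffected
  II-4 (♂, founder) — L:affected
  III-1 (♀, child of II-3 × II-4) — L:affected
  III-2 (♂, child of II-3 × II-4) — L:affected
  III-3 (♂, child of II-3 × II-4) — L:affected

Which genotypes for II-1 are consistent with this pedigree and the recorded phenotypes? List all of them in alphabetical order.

L/I-1 un ·: X^LX^L|X^LX^l
L/I-2 aff ·: X^lY
L/II-1 ? I-1×I-2: X^LX^l|X^lX^l
L/II-2 un I-1×I-2: X^LX^l
L/II-3 un I-1×I-2: X^LX^l
L/II-4 aff ·: X^lY
L/III-1 aff II-3×II-4: X^lX^l
L/III-2 aff II-3×II-4: X^lY
L/III-3 aff II-3×II-4: X^lY
⇒ L over [I-1,I-2,II-1,II-2,II-3,II-4,III-1,III-2,III-3]: 3 consistent

II-1 ∈ {X^LX^l, X^lX^l}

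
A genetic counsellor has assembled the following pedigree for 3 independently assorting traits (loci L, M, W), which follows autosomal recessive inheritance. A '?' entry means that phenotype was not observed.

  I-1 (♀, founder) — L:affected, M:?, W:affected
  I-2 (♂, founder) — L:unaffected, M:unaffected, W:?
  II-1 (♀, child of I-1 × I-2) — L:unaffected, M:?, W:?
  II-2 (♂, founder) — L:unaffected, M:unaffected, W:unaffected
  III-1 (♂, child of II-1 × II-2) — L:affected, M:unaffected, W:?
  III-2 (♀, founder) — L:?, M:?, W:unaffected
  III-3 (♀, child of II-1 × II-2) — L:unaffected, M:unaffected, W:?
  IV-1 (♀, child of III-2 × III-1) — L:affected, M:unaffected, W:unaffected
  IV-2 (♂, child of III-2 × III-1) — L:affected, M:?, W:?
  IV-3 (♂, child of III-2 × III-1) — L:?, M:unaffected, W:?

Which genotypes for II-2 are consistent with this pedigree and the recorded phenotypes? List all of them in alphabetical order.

L/I-1 aff ·: ll
L/I-2 un ·: LL|Ll
L/II-1 un I-1×I-2: Ll
L/II-2 un ·: Ll
L/III-1 aff II-1×II-2: ll
L/III-2 ? ·: Ll|ll
L/III-3 un II-1×II-2: LL|Ll
L/IV-1 aff III-2×III-1: ll
L/IV-2 aff III-2×III-1: ll
L/IV-3 ? III-2×III-1: Ll|ll
⇒ L over [I-1,I-2,II-1,II-2,III-1,III-2,III-3,IV-1,IV-2,IV-3]: 12 consistent
M/I-1 ? ·: MM|Mm|mm
M/I-2 un ·: MM|Mm
M/II-1 ? I-1×I-2: MM|Mm|mm
M/II-2 un ·: MM|Mm
M/III-1 un II-1×II-2: MM|Mm
M/III-2 ? ·: MM|Mm|mm
M/III-3 un II-1×II-2: MM|Mm
M/IV-1 un III-2×III-1: MM|Mm
M/IV-2 ? III-2×III-1: MM|Mm|mm
M/IV-3 un III-2×III-1: MM|Mm
⇒ M over [I-1,I-2,II-1,II-2,III-1,III-2,III-3,IV-1,IV-2,IV-3]: 1024 consistent
W/I-1 aff ·: ww
W/I-2 ? ·: WW|Ww|ww
W/II-1 ? I-1×I-2: Ww|ww
W/II-2 un ·: WW|Ww
W/III-1 ? II-1×II-2: WW|Ww|ww
W/III-2 un ·: WW|Ww
W/III-3 ? II-1×II-2: WW|Ww|ww
W/IV-1 un III-2×III-1: WW|Ww
W/IV-2 ? III-2×III-1: WW|Ww|ww
W/IV-3 ? III-2×III-1: WW|Ww|ww
⇒ W over [I-1,I-2,II-1,II-2,III-1,III-2,III-3,IV-1,IV-2,IV-3]: 556 consistent

II-2 ∈ {Ll MM WW, Ll MM Ww, Ll Mm WW, Ll Mm Ww}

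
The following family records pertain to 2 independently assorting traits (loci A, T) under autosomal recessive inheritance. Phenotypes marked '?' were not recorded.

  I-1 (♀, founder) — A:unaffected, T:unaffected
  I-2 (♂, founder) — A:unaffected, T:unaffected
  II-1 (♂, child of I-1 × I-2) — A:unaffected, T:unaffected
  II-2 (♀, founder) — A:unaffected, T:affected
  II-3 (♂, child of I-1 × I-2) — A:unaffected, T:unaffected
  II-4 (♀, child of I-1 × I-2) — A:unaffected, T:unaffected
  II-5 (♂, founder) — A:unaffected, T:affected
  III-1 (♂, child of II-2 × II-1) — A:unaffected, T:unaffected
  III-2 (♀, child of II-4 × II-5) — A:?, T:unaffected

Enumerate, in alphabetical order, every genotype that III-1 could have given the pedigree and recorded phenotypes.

III-1 ∈ {AA Tt, Aa Tt}

A/I-1 un ·: AA|Aa
A/I-2 un ·: AA|Aa
A/II-1 un I-1×I-2: AA|Aa
A/II-2 un ·: AA|Aa
A/II-3 un I-1×I-2: AA|Aa
A/II-4 un I-1×I-2: AA|Aa
A/II-5 un ·: AA|Aa
A/III-1 un II-2×II-1: AA|Aa
A/III-2 ? II-4×II-5: AA|Aa|aa
⇒ A over [I-1,I-2,II-1,II-2,II-3,II-4,II-5,III-1,III-2]: 345 consistent
T/I-1 un ·: TT|Tt
T/I-2 un ·: TT|Tt
T/II-1 un I-1×I-2: TT|Tt
T/II-2 aff ·: tt
T/II-3 un I-1×I-2: TT|Tt
T/II-4 un I-1×I-2: TT|Tt
T/II-5 aff ·: tt
T/III-1 un II-2×II-1: Tt
T/III-2 un II-4×II-5: Tt
⇒ T over [I-1,I-2,II-1,II-2,II-3,II-4,II-5,III-1,III-2]: 25 consistent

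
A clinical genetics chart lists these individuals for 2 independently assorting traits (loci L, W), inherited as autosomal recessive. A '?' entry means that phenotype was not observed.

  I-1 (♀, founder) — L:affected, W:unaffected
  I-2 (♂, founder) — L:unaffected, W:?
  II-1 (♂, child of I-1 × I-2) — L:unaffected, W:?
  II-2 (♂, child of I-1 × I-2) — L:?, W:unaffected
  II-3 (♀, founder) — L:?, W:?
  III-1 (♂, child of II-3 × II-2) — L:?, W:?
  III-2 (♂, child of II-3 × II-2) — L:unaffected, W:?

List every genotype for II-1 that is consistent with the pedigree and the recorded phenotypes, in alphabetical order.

L/I-1 aff ·: ll
L/I-2 un ·: LL|Ll
L/II-1 un I-1×I-2: Ll
L/II-2 ? I-1×I-2: Ll|ll
L/II-3 ? ·: LL|Ll|ll
L/III-1 ? II-3×II-2: LL|Ll|ll
L/III-2 un II-3×II-2: LL|Ll
⇒ L over [I-1,I-2,II-1,II-2,II-3,III-1,III-2]: 27 consistent
W/I-1 un ·: WW|Ww
W/I-2 ? ·: WW|Ww|ww
W/II-1 ? I-1×I-2: WW|Ww|ww
W/II-2 un I-1×I-2: WW|Ww
W/II-3 ? ·: WW|Ww|ww
W/III-1 ? II-3×II-2: WW|Ww|ww
W/III-2 ? II-3×II-2: WW|Ww|ww
⇒ W over [I-1,I-2,II-1,II-2,II-3,III-1,III-2]: 218 consistent

II-1 ∈ {Ll WW, Ll Ww, Ll ww}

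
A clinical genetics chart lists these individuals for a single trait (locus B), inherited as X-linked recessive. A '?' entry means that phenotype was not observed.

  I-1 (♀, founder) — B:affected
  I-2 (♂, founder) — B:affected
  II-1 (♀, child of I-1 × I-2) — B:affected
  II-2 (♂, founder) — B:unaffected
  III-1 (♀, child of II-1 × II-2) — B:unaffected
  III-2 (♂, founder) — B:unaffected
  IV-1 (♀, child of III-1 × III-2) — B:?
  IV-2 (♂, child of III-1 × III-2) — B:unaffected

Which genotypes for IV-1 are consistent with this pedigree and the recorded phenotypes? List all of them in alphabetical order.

IV-1 ∈ {X^BX^B, X^BX^b}

B/I-1 aff ·: X^bX^b
B/I-2 aff ·: X^bY
B/II-1 aff I-1×I-2: X^bX^b
B/II-2 un ·: X^BY
B/III-1 un II-1×II-2: X^BX^b
B/III-2 un ·: X^BY
B/IV-1 ? III-1×III-2: X^BX^B|X^BX^b
B/IV-2 un III-1×III-2: X^BY
⇒ B over [I-1,I-2,II-1,II-2,III-1,III-2,IV-1,IV-2]: 2 consistent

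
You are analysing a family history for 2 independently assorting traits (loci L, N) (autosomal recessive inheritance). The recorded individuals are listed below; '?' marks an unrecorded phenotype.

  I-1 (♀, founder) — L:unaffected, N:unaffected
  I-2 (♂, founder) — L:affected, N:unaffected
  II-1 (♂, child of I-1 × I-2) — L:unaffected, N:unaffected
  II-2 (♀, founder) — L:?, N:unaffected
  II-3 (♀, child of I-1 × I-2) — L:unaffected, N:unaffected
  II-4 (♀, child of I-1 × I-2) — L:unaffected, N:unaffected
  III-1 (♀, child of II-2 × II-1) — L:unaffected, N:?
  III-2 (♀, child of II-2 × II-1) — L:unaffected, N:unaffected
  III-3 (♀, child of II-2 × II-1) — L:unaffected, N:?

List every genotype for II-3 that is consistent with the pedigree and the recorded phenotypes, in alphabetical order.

II-3 ∈ {Ll NN, Ll Nn}

L/I-1 un ·: LL|Ll
L/I-2 aff ·: ll
L/II-1 un I-1×I-2: Ll
L/II-2 ? ·: LL|Ll|ll
L/II-3 un I-1×I-2: Ll
L/II-4 un I-1×I-2: Ll
L/III-1 un II-2×II-1: LL|Ll
L/III-2 un II-2×II-1: LL|Ll
L/III-3 un II-2×II-1: LL|Ll
⇒ L over [I-1,I-2,II-1,II-2,II-3,II-4,III-1,III-2,III-3]: 34 consistent
N/I-1 un ·: NN|Nn
N/I-2 un ·: NN|Nn
N/II-1 un I-1×I-2: NN|Nn
N/II-2 un ·: NN|Nn
N/II-3 un I-1×I-2: NN|Nn
N/II-4 un I-1×I-2: NN|Nn
N/III-1 ? II-2×II-1: NN|Nn|nn
N/III-2 un II-2×II-1: NN|Nn
N/III-3 ? II-2×II-1: NN|Nn|nn
⇒ N over [I-1,I-2,II-1,II-2,II-3,II-4,III-1,III-2,III-3]: 429 consistent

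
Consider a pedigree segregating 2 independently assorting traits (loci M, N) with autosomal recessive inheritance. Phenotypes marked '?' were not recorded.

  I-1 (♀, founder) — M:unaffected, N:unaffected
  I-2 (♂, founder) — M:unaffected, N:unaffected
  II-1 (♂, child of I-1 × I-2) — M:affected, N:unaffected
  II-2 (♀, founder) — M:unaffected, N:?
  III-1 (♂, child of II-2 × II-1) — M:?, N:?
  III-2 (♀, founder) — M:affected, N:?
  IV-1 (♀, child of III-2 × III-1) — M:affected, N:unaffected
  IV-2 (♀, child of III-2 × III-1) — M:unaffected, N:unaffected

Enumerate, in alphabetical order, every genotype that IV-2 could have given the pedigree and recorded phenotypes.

M/I-1 un ·: Mm
M/I-2 un ·: Mm
M/II-1 aff I-1×I-2: mm
M/II-2 un ·: MM|Mm
M/III-1 ? II-2×II-1: Mm
M/III-2 aff ·: mm
M/IV-1 aff III-2×III-1: mm
M/IV-2 un III-2×III-1: Mm
⇒ M over [I-1,I-2,II-1,II-2,III-1,III-2,IV-1,IV-2]: 2 consistent
N/I-1 un ·: NN|Nn
N/I-2 un ·: NN|Nn
N/II-1 un I-1×I-2: NN|Nn
N/II-2 ? ·: NN|Nn|nn
N/III-1 ? II-2×II-1: NN|Nn|nn
N/III-2 ? ·: NN|Nn|nn
N/IV-1 un III-2×III-1: NN|Nn
N/IV-2 un III-2×III-1: NN|Nn
⇒ N over [I-1,I-2,II-1,II-2,III-1,III-2,IV-1,IV-2]: 249 consistent

IV-2 ∈ {Mm NN, Mm Nn}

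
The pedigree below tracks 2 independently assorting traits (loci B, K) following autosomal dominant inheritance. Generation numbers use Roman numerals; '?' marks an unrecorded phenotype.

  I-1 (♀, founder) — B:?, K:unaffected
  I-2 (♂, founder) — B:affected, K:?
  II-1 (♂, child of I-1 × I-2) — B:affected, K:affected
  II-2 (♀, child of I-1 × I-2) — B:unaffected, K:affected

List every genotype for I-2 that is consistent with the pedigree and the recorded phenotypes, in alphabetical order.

B/I-1 ? ·: bb|Bb
B/I-2 aff ·: Bb
B/II-1 aff I-1×I-2: Bb|BB
B/II-2 un I-1×I-2: bb
⇒ B over [I-1,I-2,II-1,II-2]: 3 consistent
K/I-1 un ·: kk
K/I-2 ? ·: Kk|KK
K/II-1 aff I-1×I-2: Kk
K/II-2 aff I-1×I-2: Kk
⇒ K over [I-1,I-2,II-1,II-2]: 2 consistent

I-2 ∈ {Bb KK, Bb Kk}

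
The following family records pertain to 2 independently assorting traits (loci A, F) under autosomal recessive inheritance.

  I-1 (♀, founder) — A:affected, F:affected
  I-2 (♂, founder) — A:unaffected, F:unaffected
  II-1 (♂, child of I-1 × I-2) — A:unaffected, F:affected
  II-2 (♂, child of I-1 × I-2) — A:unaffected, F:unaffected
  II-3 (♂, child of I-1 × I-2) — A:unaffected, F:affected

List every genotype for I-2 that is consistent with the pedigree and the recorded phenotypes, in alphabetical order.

I-2 ∈ {AA Ff, Aa Ff}

A/I-1 aff ·: aa
A/I-2 un ·: AA|Aa
A/II-1 un I-1×I-2: Aa
A/II-2 un I-1×I-2: Aa
A/II-3 un I-1×I-2: Aa
⇒ A over [I-1,I-2,II-1,II-2,II-3]: 2 consistent
F/I-1 aff ·: ff
F/I-2 un ·: Ff
F/II-1 aff I-1×I-2: ff
F/II-2 un I-1×I-2: Ff
F/II-3 aff I-1×I-2: ff
⇒ F over [I-1,I-2,II-1,II-2,II-3]: 1 consistent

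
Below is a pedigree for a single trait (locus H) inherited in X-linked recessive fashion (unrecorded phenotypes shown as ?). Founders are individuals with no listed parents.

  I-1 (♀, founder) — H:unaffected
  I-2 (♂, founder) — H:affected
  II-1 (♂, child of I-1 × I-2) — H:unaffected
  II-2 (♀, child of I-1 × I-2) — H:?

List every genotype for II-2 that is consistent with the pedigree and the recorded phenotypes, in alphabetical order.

II-2 ∈ {X^HX^h, X^hX^h}

H/I-1 un ·: X^HX^H|X^HX^h
H/I-2 aff ·: X^hY
H/II-1 un I-1×I-2: X^HY
H/II-2 ? I-1×I-2: X^HX^h|X^hX^h
⇒ H over [I-1,I-2,II-1,II-2]: 3 consistent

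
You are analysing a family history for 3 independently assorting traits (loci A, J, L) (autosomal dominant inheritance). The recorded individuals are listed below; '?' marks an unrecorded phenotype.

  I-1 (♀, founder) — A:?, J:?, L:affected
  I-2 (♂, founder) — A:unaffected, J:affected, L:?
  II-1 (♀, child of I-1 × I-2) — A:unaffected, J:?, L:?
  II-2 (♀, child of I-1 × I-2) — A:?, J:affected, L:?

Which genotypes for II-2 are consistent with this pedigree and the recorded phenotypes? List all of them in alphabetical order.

II-2 ∈ {Aa JJ LL, Aa JJ Ll, Aa JJ ll, Aa Jj LL, Aa Jj Ll, Aa Jj ll, aa JJ LL, aa JJ Ll, aa JJ ll, aa Jj LL, aa Jj Ll, aa Jj ll}

A/I-1 ? ·: aa|Aa
A/I-2 un ·: aa
A/II-1 un I-1×I-2: aa
A/II-2 ? I-1×I-2: aa|Aa
⇒ A over [I-1,I-2,II-1,II-2]: 3 consistent
J/I-1 ? ·: jj|Jj|JJ
J/I-2 aff ·: Jj|JJ
J/II-1 ? I-1×I-2: jj|Jj|JJ
J/II-2 aff I-1×I-2: Jj|JJ
⇒ J over [I-1,I-2,II-1,II-2]: 18 consistent
L/I-1 aff ·: Ll|LL
L/I-2 ? ·: ll|Ll|LL
L/II-1 ? I-1×I-2: ll|Ll|LL
L/II-2 ? I-1×I-2: ll|Ll|LL
⇒ L over [I-1,I-2,II-1,II-2]: 23 consistent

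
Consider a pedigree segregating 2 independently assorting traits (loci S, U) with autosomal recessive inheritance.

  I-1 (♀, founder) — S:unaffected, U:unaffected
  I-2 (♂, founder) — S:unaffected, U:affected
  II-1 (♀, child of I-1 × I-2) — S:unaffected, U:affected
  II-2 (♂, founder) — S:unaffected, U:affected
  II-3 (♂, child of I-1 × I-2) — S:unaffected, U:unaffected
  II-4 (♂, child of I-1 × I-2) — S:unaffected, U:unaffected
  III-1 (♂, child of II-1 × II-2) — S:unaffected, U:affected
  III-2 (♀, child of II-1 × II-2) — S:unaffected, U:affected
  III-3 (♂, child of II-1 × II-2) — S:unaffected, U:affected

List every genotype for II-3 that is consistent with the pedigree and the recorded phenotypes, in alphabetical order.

S/I-1 un ·: SS|Ss
S/I-2 un ·: SS|Ss
S/II-1 un I-1×I-2: SS|Ss
S/II-2 un ·: SS|Ss
S/II-3 un I-1×I-2: SS|Ss
S/II-4 un I-1×I-2: SS|Ss
S/III-1 un II-1×II-2: SS|Ss
S/III-2 un II-1×II-2: SS|Ss
S/III-3 un II-1×II-2: SS|Ss
⇒ S over [I-1,I-2,II-1,II-2,II-3,II-4,III-1,III-2,III-3]: 309 consistent
U/I-1 un ·: Uu
U/I-2 aff ·: uu
U/II-1 aff I-1×I-2: uu
U/II-2 aff ·: uu
U/II-3 un I-1×I-2: Uu
U/II-4 un I-1×I-2: Uu
U/III-1 aff II-1×II-2: uu
U/III-2 aff II-1×II-2: uu
U/III-3 aff II-1×II-2: uu
⇒ U over [I-1,I-2,II-1,II-2,II-3,II-4,III-1,III-2,III-3]: 1 consistent

II-3 ∈ {SS Uu, Ss Uu}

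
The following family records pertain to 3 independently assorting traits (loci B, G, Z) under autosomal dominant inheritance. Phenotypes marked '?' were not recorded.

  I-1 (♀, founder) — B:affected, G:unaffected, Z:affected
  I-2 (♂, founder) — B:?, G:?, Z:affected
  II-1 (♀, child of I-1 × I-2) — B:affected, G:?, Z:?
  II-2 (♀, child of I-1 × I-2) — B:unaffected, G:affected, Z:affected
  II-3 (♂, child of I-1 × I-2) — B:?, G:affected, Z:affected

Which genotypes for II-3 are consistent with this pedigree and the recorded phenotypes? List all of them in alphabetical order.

II-3 ∈ {BB Gg ZZ, BB Gg Zz, Bb Gg ZZ, Bb Gg Zz, bb Gg ZZ, bb Gg Zz}

B/I-1 aff ·: Bb
B/I-2 ? ·: bb|Bb
B/II-1 aff I-1×I-2: Bb|BB
B/II-2 un I-1×I-2: bb
B/II-3 ? I-1×I-2: bb|Bb|BB
⇒ B over [I-1,I-2,II-1,II-2,II-3]: 8 consistent
G/I-1 un ·: gg
G/I-2 ? ·: Gg|GG
G/II-1 ? I-1×I-2: gg|Gg
G/II-2 aff I-1×I-2: Gg
G/II-3 aff I-1×I-2: Gg
⇒ G over [I-1,I-2,II-1,II-2,II-3]: 3 consistent
Z/I-1 aff ·: Zz|ZZ
Z/I-2 aff ·: Zz|ZZ
Z/II-1 ? I-1×I-2: zz|Zz|ZZ
Z/II-2 aff I-1×I-2: Zz|ZZ
Z/II-3 aff I-1×I-2: Zz|ZZ
⇒ Z over [I-1,I-2,II-1,II-2,II-3]: 29 consistent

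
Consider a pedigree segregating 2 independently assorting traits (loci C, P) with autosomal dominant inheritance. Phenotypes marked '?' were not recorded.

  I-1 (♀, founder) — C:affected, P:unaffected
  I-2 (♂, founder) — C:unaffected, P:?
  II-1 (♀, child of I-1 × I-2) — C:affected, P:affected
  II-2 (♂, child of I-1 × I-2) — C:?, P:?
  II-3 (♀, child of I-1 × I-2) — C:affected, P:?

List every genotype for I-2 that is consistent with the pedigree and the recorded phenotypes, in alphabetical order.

I-2 ∈ {cc PP, cc Pp}

C/I-1 aff ·: Cc|CC
C/I-2 un ·: cc
C/II-1 aff I-1×I-2: Cc
C/II-2 ? I-1×I-2: cc|Cc
C/II-3 aff I-1×I-2: Cc
⇒ C over [I-1,I-2,II-1,II-2,II-3]: 3 consistent
P/I-1 un ·: pp
P/I-2 ? ·: Pp|PP
P/II-1 aff I-1×I-2: Pp
P/II-2 ? I-1×I-2: pp|Pp
P/II-3 ? I-1×I-2: pp|Pp
⇒ P over [I-1,I-2,II-1,II-2,II-3]: 5 consistent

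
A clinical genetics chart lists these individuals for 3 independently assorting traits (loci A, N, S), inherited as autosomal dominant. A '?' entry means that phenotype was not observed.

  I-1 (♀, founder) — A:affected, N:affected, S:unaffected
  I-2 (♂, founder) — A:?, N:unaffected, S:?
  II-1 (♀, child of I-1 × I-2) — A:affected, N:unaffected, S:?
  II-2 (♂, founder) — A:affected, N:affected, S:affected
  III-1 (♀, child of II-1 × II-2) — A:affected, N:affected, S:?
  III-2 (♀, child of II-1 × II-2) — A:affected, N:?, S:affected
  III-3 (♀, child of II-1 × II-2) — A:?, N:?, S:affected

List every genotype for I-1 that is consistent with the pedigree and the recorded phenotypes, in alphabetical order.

I-1 ∈ {AA Nn ss, Aa Nn ss}

A/I-1 aff ·: Aa|AA
A/I-2 ? ·: aa|Aa|AA
A/II-1 aff I-1×I-2: Aa|AA
A/II-2 aff ·: Aa|AA
A/III-1 aff II-1×II-2: Aa|AA
A/III-2 aff II-1×II-2: Aa|AA
A/III-3 ? II-1×II-2: aa|Aa|AA
⇒ A over [I-1,I-2,II-1,II-2,III-1,III-2,III-3]: 136 consistent
N/I-1 aff ·: Nn
N/I-2 un ·: nn
N/II-1 un I-1×I-2: nn
N/II-2 aff ·: Nn|NN
N/III-1 aff II-1×II-2: Nn
N/III-2 ? II-1×II-2: nn|Nn
N/III-3 ? II-1×II-2: nn|Nn
⇒ N over [I-1,I-2,II-1,II-2,III-1,III-2,III-3]: 5 consistent
S/I-1 un ·: ss
S/I-2 ? ·: ss|Ss|SS
S/II-1 ? I-1×I-2: ss|Ss
S/II-2 aff ·: Ss|SS
S/III-1 ? II-1×II-2: ss|Ss|SS
S/III-2 aff II-1×II-2: Ss|SS
S/III-3 aff II-1×II-2: Ss|SS
⇒ S over [I-1,I-2,II-1,II-2,III-1,III-2,III-3]: 46 consistent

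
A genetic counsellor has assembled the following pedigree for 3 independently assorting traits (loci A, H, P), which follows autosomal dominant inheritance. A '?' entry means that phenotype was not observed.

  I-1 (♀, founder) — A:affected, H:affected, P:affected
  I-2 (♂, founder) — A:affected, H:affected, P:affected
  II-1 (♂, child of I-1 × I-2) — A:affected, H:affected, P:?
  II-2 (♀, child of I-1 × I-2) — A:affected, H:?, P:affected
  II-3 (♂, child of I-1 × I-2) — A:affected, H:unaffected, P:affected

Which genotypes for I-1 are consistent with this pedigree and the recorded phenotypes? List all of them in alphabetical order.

A/I-1 aff ·: Aa|AA
A/I-2 aff ·: Aa|AA
A/II-1 aff I-1×I-2: Aa|AA
A/II-2 aff I-1×I-2: Aa|AA
A/II-3 aff I-1×I-2: Aa|AA
⇒ A over [I-1,I-2,II-1,II-2,II-3]: 25 consistent
H/I-1 aff ·: Hh
H/I-2 aff ·: Hh
H/II-1 aff I-1×I-2: Hh|HH
H/II-2 ? I-1×I-2: hh|Hh|HH
H/II-3 un I-1×I-2: hh
⇒ H over [I-1,I-2,II-1,II-2,II-3]: 6 consistent
P/I-1 aff ·: Pp|PP
P/I-2 aff ·: Pp|PP
P/II-1 ? I-1×I-2: pp|Pp|PP
P/II-2 aff I-1×I-2: Pp|PP
P/II-3 aff I-1×I-2: Pp|PP
⇒ P over [I-1,I-2,II-1,II-2,II-3]: 29 consistent

I-1 ∈ {AA Hh PP, AA Hh Pp, Aa Hh PP, Aa Hh Pp}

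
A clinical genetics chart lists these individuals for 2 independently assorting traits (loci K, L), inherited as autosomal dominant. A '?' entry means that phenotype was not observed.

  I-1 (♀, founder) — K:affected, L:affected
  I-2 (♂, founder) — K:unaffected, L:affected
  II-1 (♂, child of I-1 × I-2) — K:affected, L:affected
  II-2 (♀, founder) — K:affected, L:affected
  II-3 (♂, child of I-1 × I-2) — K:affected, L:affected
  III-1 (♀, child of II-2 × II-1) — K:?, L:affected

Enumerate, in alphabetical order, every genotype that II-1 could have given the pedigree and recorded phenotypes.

K/I-1 aff ·: Kk|KK
K/I-2 un ·: kk
K/II-1 aff I-1×I-2: Kk
K/II-2 aff ·: Kk|KK
K/II-3 aff I-1×I-2: Kk
K/III-1 ? II-2×II-1: kk|Kk|KK
⇒ K over [I-1,I-2,II-1,II-2,II-3,III-1]: 10 consistent
L/I-1 aff ·: Ll|LL
L/I-2 aff ·: Ll|LL
L/II-1 aff I-1×I-2: Ll|LL
L/II-2 aff ·: Ll|LL
L/II-3 aff I-1×I-2: Ll|LL
L/III-1 aff II-2×II-1: Ll|LL
⇒ L over [I-1,I-2,II-1,II-2,II-3,III-1]: 45 consistent

II-1 ∈ {Kk LL, Kk Ll}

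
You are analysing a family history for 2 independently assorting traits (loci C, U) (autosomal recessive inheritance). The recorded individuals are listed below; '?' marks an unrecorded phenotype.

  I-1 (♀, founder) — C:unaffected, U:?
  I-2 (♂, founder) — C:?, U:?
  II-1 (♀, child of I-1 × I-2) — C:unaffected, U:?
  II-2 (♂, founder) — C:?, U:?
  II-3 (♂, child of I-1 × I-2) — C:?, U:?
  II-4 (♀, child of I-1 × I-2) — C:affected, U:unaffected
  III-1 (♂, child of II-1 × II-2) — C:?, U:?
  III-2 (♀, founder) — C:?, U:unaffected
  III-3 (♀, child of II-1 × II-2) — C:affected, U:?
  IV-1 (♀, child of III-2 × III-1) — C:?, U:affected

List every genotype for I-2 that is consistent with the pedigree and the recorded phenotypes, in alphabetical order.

I-2 ∈ {Cc UU, Cc Uu, Cc uu, cc UU, cc Uu, cc uu}

C/I-1 un ·: Cc
C/I-2 ? ·: Cc|cc
C/II-1 un I-1×I-2: Cc
C/II-2 ? ·: Cc|cc
C/II-3 ? I-1×I-2: CC|Cc|cc
C/II-4 aff I-1×I-2: cc
C/III-1 ? II-1×II-2: CC|Cc|cc
C/III-2 ? ·: CC|Cc|cc
C/III-3 aff II-1×II-2: cc
C/IV-1 ? III-2×III-1: CC|Cc|cc
⇒ C over [I-1,I-2,II-1,II-2,II-3,II-4,III-1,III-2,III-3,IV-1]: 130 consistent
U/I-1 ? ·: UU|Uu|uu
U/I-2 ? ·: UU|Uu|uu
U/II-1 ? I-1×I-2: UU|Uu|uu
U/II-2 ? ·: UU|Uu|uu
U/II-3 ? I-1×I-2: UU|Uu|uu
U/II-4 un I-1×I-2: UU|Uu
U/III-1 ? II-1×II-2: Uu|uu
U/III-2 un ·: Uu
U/III-3 ? II-1×II-2: UU|Uu|uu
U/IV-1 aff III-2×III-1: uu
⇒ U over [I-1,I-2,II-1,II-2,II-3,II-4,III-1,III-2,III-3,IV-1]: 345 consistent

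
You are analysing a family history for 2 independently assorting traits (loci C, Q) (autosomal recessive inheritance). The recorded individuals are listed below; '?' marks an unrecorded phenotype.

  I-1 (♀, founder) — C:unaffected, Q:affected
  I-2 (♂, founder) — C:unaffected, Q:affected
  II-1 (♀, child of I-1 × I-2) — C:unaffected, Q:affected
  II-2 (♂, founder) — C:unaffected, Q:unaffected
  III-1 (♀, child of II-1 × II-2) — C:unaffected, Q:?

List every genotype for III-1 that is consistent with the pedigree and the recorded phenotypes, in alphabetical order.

C/I-1 un ·: CC|Cc
C/I-2 un ·: CC|Cc
C/II-1 un I-1×I-2: CC|Cc
C/II-2 un ·: CC|Cc
C/III-1 un II-1×II-2: CC|Cc
⇒ C over [I-1,I-2,II-1,II-2,III-1]: 24 consistent
Q/I-1 aff ·: qq
Q/I-2 aff ·: qq
Q/II-1 aff I-1×I-2: qq
Q/II-2 un ·: QQ|Qq
Q/III-1 ? II-1×II-2: Qq|qq
⇒ Q over [I-1,I-2,II-1,II-2,III-1]: 3 consistent

III-1 ∈ {CC Qq, CC qq, Cc Qq, Cc qq}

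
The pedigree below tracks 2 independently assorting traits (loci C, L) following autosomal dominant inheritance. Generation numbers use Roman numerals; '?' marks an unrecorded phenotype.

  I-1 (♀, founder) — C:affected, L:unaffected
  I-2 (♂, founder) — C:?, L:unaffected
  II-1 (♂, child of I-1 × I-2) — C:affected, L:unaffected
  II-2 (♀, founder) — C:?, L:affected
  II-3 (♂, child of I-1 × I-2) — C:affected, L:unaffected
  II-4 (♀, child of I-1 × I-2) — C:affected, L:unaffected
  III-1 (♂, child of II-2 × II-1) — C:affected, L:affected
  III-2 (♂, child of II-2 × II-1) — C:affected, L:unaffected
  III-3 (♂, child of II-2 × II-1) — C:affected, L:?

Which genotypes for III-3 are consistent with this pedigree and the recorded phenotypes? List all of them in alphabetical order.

III-3 ∈ {CC Ll, CC ll, Cc Ll, Cc ll}

C/I-1 aff ·: Cc|CC
C/I-2 ? ·: cc|Cc|CC
C/II-1 aff I-1×I-2: Cc|CC
C/II-2 ? ·: cc|Cc|CC
C/II-3 aff I-1×I-2: Cc|CC
C/II-4 aff I-1×I-2: Cc|CC
C/III-1 aff II-2×II-1: Cc|CC
C/III-2 aff II-2×II-1: Cc|CC
C/III-3 aff II-2×II-1: Cc|CC
⇒ C over [I-1,I-2,II-1,II-2,II-3,II-4,III-1,III-2,III-3]: 368 consistent
L/I-1 un ·: ll
L/I-2 un ·: ll
L/II-1 un I-1×I-2: ll
L/II-2 aff ·: Ll
L/II-3 un I-1×I-2: ll
L/II-4 un I-1×I-2: ll
L/III-1 aff II-2×II-1: Ll
L/III-2 un II-2×II-1: ll
L/III-3 ? II-2×II-1: ll|Ll
⇒ L over [I-1,I-2,II-1,II-2,II-3,II-4,III-1,III-2,III-3]: 2 consistent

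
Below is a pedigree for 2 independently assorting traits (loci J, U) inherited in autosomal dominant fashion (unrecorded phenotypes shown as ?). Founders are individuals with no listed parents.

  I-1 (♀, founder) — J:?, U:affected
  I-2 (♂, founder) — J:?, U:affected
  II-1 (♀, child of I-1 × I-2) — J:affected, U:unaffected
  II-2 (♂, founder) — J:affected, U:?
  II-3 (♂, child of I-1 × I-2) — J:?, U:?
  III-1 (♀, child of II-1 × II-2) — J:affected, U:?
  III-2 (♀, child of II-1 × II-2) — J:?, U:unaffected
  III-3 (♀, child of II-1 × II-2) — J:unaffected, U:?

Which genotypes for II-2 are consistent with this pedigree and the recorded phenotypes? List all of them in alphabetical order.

II-2 ∈ {Jj Uu, Jj uu}

J/I-1 ? ·: jj|Jj|JJ
J/I-2 ? ·: jj|Jj|JJ
J/II-1 aff I-1×I-2: Jj
J/II-2 aff ·: Jj
J/II-3 ? I-1×I-2: jj|Jj|JJ
J/III-1 aff II-1×II-2: Jj|JJ
J/III-2 ? II-1×II-2: jj|Jj|JJ
J/III-3 un II-1×II-2: jj
⇒ J over [I-1,I-2,II-1,II-2,II-3,III-1,III-2,III-3]: 78 consistent
U/I-1 aff ·: Uu
U/I-2 aff ·: Uu
U/II-1 un I-1×I-2: uu
U/II-2 ? ·: uu|Uu
U/II-3 ? I-1×I-2: uu|Uu|UU
U/III-1 ? II-1×II-2: uu|Uu
U/III-2 un II-1×II-2: uu
U/III-3 ? II-1×II-2: uu|Uu
⇒ U over [I-1,I-2,II-1,II-2,II-3,III-1,III-2,III-3]: 15 consistent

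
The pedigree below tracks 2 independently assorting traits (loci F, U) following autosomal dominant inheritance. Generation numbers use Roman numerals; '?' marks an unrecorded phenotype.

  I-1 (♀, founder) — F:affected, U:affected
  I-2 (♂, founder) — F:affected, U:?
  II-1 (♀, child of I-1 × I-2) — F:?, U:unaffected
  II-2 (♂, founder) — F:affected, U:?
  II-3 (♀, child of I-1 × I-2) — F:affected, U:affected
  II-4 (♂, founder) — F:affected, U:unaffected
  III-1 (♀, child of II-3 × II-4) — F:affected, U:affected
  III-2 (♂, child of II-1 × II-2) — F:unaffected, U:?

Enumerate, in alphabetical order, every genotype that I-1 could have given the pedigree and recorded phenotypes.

I-1 ∈ {FF Uu, Ff Uu}

F/I-1 aff ·: Ff|FF
F/I-2 aff ·: Ff|FF
F/II-1 ? I-1×I-2: ff|Ff
F/II-2 aff ·: Ff
F/II-3 aff I-1×I-2: Ff|FF
F/II-4 aff ·: Ff|FF
F/III-1 aff II-3×II-4: Ff|FF
F/III-2 un II-1×II-2: ff
⇒ F over [I-1,I-2,II-1,II-2,II-3,II-4,III-1,III-2]: 28 consistent
U/I-1 aff ·: Uu
U/I-2 ? ·: uu|Uu
U/II-1 un I-1×I-2: uu
U/II-2 ? ·: uu|Uu|UU
U/II-3 aff I-1×I-2: Uu|UU
U/II-4 un ·: uu
U/III-1 aff II-3×II-4: Uu
U/III-2 ? II-1×II-2: uu|Uu
⇒ U over [I-1,I-2,II-1,II-2,II-3,II-4,III-1,III-2]: 12 consistent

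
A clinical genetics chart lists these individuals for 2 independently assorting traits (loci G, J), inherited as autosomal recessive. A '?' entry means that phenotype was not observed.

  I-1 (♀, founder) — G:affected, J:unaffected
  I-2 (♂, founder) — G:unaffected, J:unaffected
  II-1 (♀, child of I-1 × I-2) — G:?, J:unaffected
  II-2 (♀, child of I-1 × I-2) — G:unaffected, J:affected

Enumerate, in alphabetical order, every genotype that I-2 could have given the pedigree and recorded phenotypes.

G/I-1 aff ·: gg
G/I-2 un ·: GG|Gg
G/II-1 ? I-1×I-2: Gg|gg
G/II-2 un I-1×I-2: Gg
⇒ G over [I-1,I-2,II-1,II-2]: 3 consistent
J/I-1 un ·: Jj
J/I-2 un ·: Jj
J/II-1 un I-1×I-2: JJ|Jj
J/II-2 aff I-1×I-2: jj
⇒ J over [I-1,I-2,II-1,II-2]: 2 consistent

I-2 ∈ {GG Jj, Gg Jj}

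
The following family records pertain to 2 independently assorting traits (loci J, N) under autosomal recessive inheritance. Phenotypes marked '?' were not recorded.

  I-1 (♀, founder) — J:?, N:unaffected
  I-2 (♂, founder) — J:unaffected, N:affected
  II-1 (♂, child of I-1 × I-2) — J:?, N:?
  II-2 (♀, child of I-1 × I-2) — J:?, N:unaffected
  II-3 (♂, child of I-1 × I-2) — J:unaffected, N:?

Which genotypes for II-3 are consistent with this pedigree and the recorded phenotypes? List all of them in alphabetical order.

J/I-1 ? ·: JJ|Jj|jj
J/I-2 un ·: JJ|Jj
J/II-1 ? I-1×I-2: JJ|Jj|jj
J/II-2 ? I-1×I-2: JJ|Jj|jj
J/II-3 un I-1×I-2: JJ|Jj
⇒ J over [I-1,I-2,II-1,II-2,II-3]: 40 consistent
N/I-1 un ·: NN|Nn
N/I-2 aff ·: nn
N/II-1 ? I-1×I-2: Nn|nn
N/II-2 un I-1×I-2: Nn
N/II-3 ? I-1×I-2: Nn|nn
⇒ N over [I-1,I-2,II-1,II-2,II-3]: 5 consistent

II-3 ∈ {JJ Nn, JJ nn, Jj Nn, Jj nn}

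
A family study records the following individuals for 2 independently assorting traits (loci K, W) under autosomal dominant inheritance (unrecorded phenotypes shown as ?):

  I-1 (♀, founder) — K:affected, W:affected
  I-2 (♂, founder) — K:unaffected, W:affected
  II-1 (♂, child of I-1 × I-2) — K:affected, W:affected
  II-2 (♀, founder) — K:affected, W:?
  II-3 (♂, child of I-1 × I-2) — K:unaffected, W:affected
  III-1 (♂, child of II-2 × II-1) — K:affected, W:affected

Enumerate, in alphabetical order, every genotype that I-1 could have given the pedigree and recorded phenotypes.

K/I-1 aff ·: Kk
K/I-2 un ·: kk
K/II-1 aff I-1×I-2: Kk
K/II-2 aff ·: Kk|KK
K/II-3 un I-1×I-2: kk
K/III-1 aff II-2×II-1: Kk|KK
⇒ K over [I-1,I-2,II-1,II-2,II-3,III-1]: 4 consistent
W/I-1 aff ·: Ww|WW
W/I-2 aff ·: Ww|WW
W/II-1 aff I-1×I-2: Ww|WW
W/II-2 ? ·: ww|Ww|WW
W/II-3 aff I-1×I-2: Ww|WW
W/III-1 aff II-2×II-1: Ww|WW
⇒ W over [I-1,I-2,II-1,II-2,II-3,III-1]: 58 consistent

I-1 ∈ {Kk WW, Kk Ww}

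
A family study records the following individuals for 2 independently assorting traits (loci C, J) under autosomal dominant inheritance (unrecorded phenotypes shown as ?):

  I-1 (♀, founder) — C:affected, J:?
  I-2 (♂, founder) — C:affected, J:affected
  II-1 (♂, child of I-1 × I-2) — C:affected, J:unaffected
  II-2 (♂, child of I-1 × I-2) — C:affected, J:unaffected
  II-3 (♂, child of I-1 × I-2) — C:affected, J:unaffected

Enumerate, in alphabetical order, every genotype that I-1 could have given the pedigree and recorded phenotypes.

I-1 ∈ {CC Jj, CC jj, Cc Jj, Cc jj}

C/I-1 aff ·: Cc|CC
C/I-2 aff ·: Cc|CC
C/II-1 aff I-1×I-2: Cc|CC
C/II-2 aff I-1×I-2: Cc|CC
C/II-3 aff I-1×I-2: Cc|CC
⇒ C over [I-1,I-2,II-1,II-2,II-3]: 25 consistent
J/I-1 ? ·: jj|Jj
J/I-2 aff ·: Jj
J/II-1 un I-1×I-2: jj
J/II-2 un I-1×I-2: jj
J/II-3 un I-1×I-2: jj
⇒ J over [I-1,I-2,II-1,II-2,II-3]: 2 consistent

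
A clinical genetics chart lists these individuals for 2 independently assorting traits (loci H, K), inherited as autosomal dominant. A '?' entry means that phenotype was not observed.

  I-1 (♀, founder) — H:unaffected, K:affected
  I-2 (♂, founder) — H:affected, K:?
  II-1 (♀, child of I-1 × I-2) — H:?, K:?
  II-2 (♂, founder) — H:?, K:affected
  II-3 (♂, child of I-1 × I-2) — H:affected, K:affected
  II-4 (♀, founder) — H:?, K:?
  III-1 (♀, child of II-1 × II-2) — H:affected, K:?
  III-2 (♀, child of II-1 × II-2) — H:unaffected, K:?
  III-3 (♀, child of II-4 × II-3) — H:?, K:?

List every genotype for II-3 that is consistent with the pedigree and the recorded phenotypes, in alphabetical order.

H/I-1 un ·: hh
H/I-2 aff ·: Hh|HH
H/II-1 ? I-1×I-2: hh|Hh
H/II-2 ? ·: hh|Hh
H/II-3 aff I-1×I-2: Hh
H/II-4 ? ·: hh|Hh|HH
H/III-1 aff II-1×II-2: Hh|HH
H/III-2 un II-1×II-2: hh
H/III-3 ? II-4×II-3: hh|Hh|HH
⇒ H over [I-1,I-2,II-1,II-2,II-3,II-4,III-1,III-2,III-3]: 49 consistent
K/I-1 aff ·: Kk|KK
K/I-2 ? ·: kk|Kk|KK
K/II-1 ? I-1×I-2: kk|Kk|KK
K/II-2 aff ·: Kk|KK
K/II-3 aff I-1×I-2: Kk|KK
K/II-4 ? ·: kk|Kk|KK
K/III-1 ? II-1×II-2: kk|Kk|KK
K/III-2 ? II-1×II-2: kk|Kk|KK
K/III-3 ? II-4×II-3: kk|Kk|KK
⇒ K over [I-1,I-2,II-1,II-2,II-3,II-4,III-1,III-2,III-3]: 886 consistent

II-3 ∈ {Hh KK, Hh Kk}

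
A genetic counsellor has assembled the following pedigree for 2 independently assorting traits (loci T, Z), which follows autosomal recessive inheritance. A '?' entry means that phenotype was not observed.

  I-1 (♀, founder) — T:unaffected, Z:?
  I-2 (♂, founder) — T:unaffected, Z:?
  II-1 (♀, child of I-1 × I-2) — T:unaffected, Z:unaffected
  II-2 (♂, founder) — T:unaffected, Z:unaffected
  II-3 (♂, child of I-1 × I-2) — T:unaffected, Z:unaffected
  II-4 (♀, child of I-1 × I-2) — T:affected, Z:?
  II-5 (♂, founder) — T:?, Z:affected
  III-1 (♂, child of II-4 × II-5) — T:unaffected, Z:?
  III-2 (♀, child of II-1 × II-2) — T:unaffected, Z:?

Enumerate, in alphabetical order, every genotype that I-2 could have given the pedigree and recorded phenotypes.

T/I-1 un ·: Tt
T/I-2 un ·: Tt
T/II-1 un I-1×I-2: TT|Tt
T/II-2 un ·: TT|Tt
T/II-3 un I-1×I-2: TT|Tt
T/II-4 aff I-1×I-2: tt
T/II-5 ? ·: TT|Tt
T/III-1 un II-4×II-5: Tt
T/III-2 un II-1×II-2: TT|Tt
⇒ T over [I-1,I-2,II-1,II-2,II-3,II-4,II-5,III-1,III-2]: 28 consistent
Z/I-1 ? ·: ZZ|Zz|zz
Z/I-2 ? ·: ZZ|Zz|zz
Z/II-1 un I-1×I-2: ZZ|Zz
Z/II-2 un ·: ZZ|Zz
Z/II-3 un I-1×I-2: ZZ|Zz
Z/II-4 ? I-1×I-2: ZZ|Zz|zz
Z/II-5 aff ·: zz
Z/III-1 ? II-4×II-5: Zz|zz
Z/III-2 ? II-1×II-2: ZZ|Zz|zz
⇒ Z over [I-1,I-2,II-1,II-2,II-3,II-4,II-5,III-1,III-2]: 213 consistent

I-2 ∈ {Tt ZZ, Tt Zz, Tt zz}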